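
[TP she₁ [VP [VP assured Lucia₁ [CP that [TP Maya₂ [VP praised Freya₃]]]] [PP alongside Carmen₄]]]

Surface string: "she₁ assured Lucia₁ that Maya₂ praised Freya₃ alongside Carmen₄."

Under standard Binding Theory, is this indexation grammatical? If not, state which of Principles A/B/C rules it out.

Principle C

The two coindexed NPs are *she₁* and *Lucia₁*.
*Lucia₁* is an R-expression. Principle C requires it to be free everywhere.
*she₁* c-commands it and carries the same index.
The R-expression is bound → Principle C violation.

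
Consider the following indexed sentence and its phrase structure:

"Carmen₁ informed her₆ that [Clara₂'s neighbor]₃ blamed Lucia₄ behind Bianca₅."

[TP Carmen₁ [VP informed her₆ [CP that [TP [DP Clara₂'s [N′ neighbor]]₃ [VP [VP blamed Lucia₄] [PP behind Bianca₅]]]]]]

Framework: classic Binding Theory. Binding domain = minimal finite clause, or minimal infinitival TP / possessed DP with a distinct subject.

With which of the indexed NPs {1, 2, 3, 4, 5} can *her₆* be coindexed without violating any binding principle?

none

*her* is a pronoun, so Principle B applies: it must be free in its binding domain.
Binding domain of *her₆*: the matrix TP, whose subject is Carmen₁.
*Carmen₁* c-commands the pronoun within its binding domain → coindexation would violate Principle B.
*Clara₂*: the pronoun c-commands this R-expression → coindexation would violate Principle C on *Clara₂*.
*[Clara₂'s neighbor]₃*: the pronoun c-commands this R-expression → coindexation would violate Principle C on *[Clara₂'s neighbor]₃*.
*Lucia₄*: the pronoun c-commands this R-expression → coindexation would violate Principle C on *Lucia₄*.
*Bianca₅*: the pronoun c-commands this R-expression → coindexation would violate Principle C on *Bianca₅*.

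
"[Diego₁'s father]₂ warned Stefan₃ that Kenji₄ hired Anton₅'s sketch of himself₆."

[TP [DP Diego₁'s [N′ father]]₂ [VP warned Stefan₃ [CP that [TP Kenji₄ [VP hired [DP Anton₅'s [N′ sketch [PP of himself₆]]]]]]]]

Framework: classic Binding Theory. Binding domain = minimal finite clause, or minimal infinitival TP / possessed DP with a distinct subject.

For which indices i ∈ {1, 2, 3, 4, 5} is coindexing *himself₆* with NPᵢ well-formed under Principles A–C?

{5}

*himself* is an anaphor, so Principle A applies: it must be bound in its binding domain.
Binding domain of *himself₆*: the possessed DP, whose subject is Anton₅.
*Diego₁* does not c-command the anaphor → cannot bind it.
*[Diego₁'s father]₂* c-commands the anaphor but is outside its binding domain → cannot satisfy Principle A.
*Stefan₃* c-commands the anaphor but is outside its binding domain → cannot satisfy Principle A.
*Kenji₄* c-commands the anaphor but is outside its binding domain → cannot satisfy Principle A.
*Anton₅* c-commands the anaphor within its binding domain → licit binder.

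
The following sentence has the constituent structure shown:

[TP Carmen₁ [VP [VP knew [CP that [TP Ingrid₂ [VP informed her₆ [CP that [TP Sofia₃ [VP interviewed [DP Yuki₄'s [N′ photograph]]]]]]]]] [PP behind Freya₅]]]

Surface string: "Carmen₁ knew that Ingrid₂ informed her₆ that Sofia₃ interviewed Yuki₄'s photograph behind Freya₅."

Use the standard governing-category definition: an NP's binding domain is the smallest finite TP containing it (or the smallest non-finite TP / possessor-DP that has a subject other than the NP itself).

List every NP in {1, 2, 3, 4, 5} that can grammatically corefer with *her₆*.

{1, 5}

*her* is a pronoun, so Principle B applies: it must be free in its binding domain.
Binding domain of *her₆*: the embedded TP, whose subject is Ingrid₂.
*Carmen₁* c-commands the pronoun but from outside its binding domain, and is not c-commanded by it → coindexation permitted.
*Ingrid₂* c-commands the pronoun within its binding domain → coindexation would violate Principle B.
*Sofia₃*: the pronoun c-commands this R-expression → coindexation would violate Principle C on *Sofia₃*.
*Yuki₄*: the pronoun c-commands this R-expression → coindexation would violate Principle C on *Yuki₄*.
*Freya₅* and the pronoun do not c-command one another → neither Principle B nor Principle C is at stake; coindexation permitted.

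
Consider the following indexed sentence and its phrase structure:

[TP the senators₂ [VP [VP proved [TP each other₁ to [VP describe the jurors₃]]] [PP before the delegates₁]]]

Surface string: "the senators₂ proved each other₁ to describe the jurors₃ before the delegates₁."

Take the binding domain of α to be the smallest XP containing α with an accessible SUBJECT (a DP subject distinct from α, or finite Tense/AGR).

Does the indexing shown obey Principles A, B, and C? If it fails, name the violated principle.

Principle A

The two coindexed NPs are *the delegates₁* and *each other₁*.
*each other₁* is an anaphor. Principle A requires it to be bound within its binding domain — the matrix TP, whose subject is the senators₂.
Within that domain it is c-commanded by *the senators₂*, which does not share its index.
*the delegates₁* does not c-command the anaphor at all.
The anaphor is unbound in its domain → Principle A violation.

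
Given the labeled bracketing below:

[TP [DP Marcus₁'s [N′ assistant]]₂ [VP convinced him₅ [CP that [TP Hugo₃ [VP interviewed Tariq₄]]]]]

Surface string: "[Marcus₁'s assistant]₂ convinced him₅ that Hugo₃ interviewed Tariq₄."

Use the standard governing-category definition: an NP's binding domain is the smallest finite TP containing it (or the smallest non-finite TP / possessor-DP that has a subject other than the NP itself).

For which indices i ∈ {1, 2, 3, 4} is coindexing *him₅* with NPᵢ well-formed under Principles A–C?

*him* is a pronoun, so Principle B applies: it must be free in its binding domain.
Binding domain of *him₅*: the matrix TP, whose subject is [Marcus₁'s assistant]₂.
*Marcus₁* and the pronoun do not c-command one another → neither Principle B nor Principle C is at stake; coindexation permitted.
*[Marcus₁'s assistant]₂* c-commands the pronoun within its binding domain → coindexation would violate Principle B.
*Hugo₃*: the pronoun c-commands this R-expression → coindexation would violate Principle C on *Hugo₃*.
*Tariq₄*: the pronoun c-commands this R-expression → coindexation would violate Principle C on *Tariq₄*.

{1}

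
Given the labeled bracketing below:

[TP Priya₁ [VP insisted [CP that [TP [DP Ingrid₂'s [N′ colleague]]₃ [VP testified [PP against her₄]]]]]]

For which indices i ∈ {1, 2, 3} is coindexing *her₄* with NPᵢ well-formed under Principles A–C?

{1, 2}

*her* is a pronoun, so Principle B applies: it must be free in its binding domain.
Binding domain of *her₄*: the embedded TP, whose subject is [Ingrid₂'s colleague]₃.
*Priya₁* c-commands the pronoun but from outside its binding domain, and is not c-commanded by it → coindexation permitted.
*Ingrid₂* and the pronoun do not c-command one another → neither Principle B nor Principle C is at stake; coindexation permitted.
*[Ingrid₂'s colleague]₃* c-commands the pronoun within its binding domain → coindexation would violate Principle B.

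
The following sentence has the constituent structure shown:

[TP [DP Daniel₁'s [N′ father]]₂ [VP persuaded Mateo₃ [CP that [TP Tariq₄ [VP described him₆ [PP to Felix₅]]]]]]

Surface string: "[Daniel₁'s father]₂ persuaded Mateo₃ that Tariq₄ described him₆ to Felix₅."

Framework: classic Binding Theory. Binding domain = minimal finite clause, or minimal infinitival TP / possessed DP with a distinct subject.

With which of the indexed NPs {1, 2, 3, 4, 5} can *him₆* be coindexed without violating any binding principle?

{1, 2, 3}

*him* is a pronoun, so Principle B applies: it must be free in its binding domain.
Binding domain of *him₆*: the embedded TP, whose subject is Tariq₄.
*Daniel₁* and the pronoun do not c-command one another → neither Principle B nor Principle C is at stake; coindexation permitted.
*[Daniel₁'s father]₂* c-commands the pronoun but from outside its binding domain, and is not c-commanded by it → coindexation permitted.
*Mateo₃* c-commands the pronoun but from outside its binding domain, and is not c-commanded by it → coindexation permitted.
*Tariq₄* c-commands the pronoun within its binding domain → coindexation would violate Principle B.
*Felix₅*: the pronoun c-commands this R-expression → coindexation would violate Principle C on *Felix₅*.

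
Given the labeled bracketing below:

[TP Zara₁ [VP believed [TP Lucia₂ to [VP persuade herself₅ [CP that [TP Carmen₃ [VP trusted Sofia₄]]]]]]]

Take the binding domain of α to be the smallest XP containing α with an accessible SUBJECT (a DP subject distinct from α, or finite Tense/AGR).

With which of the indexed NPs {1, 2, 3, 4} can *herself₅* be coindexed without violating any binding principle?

{2}

*herself* is an anaphor, so Principle A applies: it must be bound in its binding domain.
Binding domain of *herself₅*: the embedded TP, whose subject is Lucia₂.
*Zara₁* c-commands the anaphor but is outside its binding domain → cannot satisfy Principle A.
*Lucia₂* c-commands the anaphor within its binding domain → licit binder.
*Carmen₃* does not c-command the anaphor → cannot bind it.
*Sofia₄* does not c-command the anaphor → cannot bind it.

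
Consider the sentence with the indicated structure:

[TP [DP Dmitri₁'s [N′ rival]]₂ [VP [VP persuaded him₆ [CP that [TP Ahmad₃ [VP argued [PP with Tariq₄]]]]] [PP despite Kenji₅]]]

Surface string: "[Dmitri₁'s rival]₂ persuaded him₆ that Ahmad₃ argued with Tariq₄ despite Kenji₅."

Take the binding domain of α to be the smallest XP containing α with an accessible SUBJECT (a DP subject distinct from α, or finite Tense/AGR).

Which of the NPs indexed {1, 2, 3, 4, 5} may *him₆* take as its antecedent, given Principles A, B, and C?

{1, 5}

*him* is a pronoun, so Principle B applies: it must be free in its binding domain.
Binding domain of *him₆*: the matrix TP, whose subject is [Dmitri₁'s rival]₂.
*Dmitri₁* and the pronoun do not c-command one another → neither Principle B nor Principle C is at stake; coindexation permitted.
*[Dmitri₁'s rival]₂* c-commands the pronoun within its binding domain → coindexation would violate Principle B.
*Ahmad₃*: the pronoun c-commands this R-expression → coindexation would violate Principle C on *Ahmad₃*.
*Tariq₄*: the pronoun c-commands this R-expression → coindexation would violate Principle C on *Tariq₄*.
*Kenji₅* and the pronoun do not c-command one another → neither Principle B nor Principle C is at stake; coindexation permitted.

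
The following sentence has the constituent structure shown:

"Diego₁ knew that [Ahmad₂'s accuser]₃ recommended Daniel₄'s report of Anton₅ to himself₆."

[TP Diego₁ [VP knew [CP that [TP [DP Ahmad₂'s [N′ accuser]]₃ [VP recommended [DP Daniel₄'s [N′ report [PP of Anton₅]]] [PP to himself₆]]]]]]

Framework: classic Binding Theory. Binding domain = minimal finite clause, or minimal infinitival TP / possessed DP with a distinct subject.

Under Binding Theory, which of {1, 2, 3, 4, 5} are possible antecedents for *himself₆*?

*himself* is an anaphor, so Principle A applies: it must be bound in its binding domain.
Binding domain of *himself₆*: the embedded TP, whose subject is [Ahmad₂'s accuser]₃.
*Diego₁* c-commands the anaphor but is outside its binding domain → cannot satisfy Principle A.
*Ahmad₂* does not c-command the anaphor → cannot bind it.
*[Ahmad₂'s accuser]₃* c-commands the anaphor within its binding domain → licit binder.
*Daniel₄* does not c-command the anaphor → cannot bind it.
*Anton₅* does not c-command the anaphor → cannot bind it.

{3}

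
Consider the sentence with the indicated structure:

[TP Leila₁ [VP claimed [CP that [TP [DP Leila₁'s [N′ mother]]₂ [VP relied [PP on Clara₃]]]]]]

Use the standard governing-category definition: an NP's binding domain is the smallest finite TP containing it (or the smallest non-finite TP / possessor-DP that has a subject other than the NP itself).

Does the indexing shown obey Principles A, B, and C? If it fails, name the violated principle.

The two coindexed NPs are *Leila₁* (the lower occurrence) and *Leila₁* (the higher occurrence).
*Leila₁* (the lower occurrence) is an R-expression. Principle C requires it to be free everywhere.
*Leila₁* (the higher occurrence) c-commands it and carries the same index.
The R-expression is bound → Principle C violation.

Principle C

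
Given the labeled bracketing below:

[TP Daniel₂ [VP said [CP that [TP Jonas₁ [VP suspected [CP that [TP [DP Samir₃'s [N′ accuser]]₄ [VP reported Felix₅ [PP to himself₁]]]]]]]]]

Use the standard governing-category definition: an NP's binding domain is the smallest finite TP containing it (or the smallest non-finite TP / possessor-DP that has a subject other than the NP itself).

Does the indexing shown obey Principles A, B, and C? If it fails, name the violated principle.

The two coindexed NPs are *Jonas₁* and *himself₁*.
*himself₁* is an anaphor. Principle A requires it to be bound within its binding domain — the embedded TP, whose subject is [Samir₃'s accuser]₄.
Within that domain it is c-commanded by *[Samir₃'s accuser]₄*, *Felix₅*, none of which share its index.
*Jonas₁* does c-command the anaphor, but from outside its binding domain.
The anaphor is unbound in its domain → Principle A violation.

Principle A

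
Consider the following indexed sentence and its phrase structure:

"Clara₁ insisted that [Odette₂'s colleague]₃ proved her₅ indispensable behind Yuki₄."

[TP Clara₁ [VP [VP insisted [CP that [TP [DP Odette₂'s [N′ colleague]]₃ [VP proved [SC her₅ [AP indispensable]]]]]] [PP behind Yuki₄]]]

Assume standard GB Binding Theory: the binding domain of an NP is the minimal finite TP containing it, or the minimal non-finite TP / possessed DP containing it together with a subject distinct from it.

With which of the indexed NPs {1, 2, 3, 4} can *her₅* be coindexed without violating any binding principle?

*her* is a pronoun, so Principle B applies: it must be free in its binding domain.
Binding domain of *her₅*: the embedded TP, whose subject is [Odette₂'s colleague]₃.
*Clara₁* c-commands the pronoun but from outside its binding domain, and is not c-commanded by it → coindexation permitted.
*Odette₂* and the pronoun do not c-command one another → neither Principle B nor Principle C is at stake; coindexation permitted.
*[Odette₂'s colleague]₃* c-commands the pronoun within its binding domain → coindexation would violate Principle B.
*Yuki₄* and the pronoun do not c-command one another → neither Principle B nor Principle C is at stake; coindexation permitted.

{1, 2, 4}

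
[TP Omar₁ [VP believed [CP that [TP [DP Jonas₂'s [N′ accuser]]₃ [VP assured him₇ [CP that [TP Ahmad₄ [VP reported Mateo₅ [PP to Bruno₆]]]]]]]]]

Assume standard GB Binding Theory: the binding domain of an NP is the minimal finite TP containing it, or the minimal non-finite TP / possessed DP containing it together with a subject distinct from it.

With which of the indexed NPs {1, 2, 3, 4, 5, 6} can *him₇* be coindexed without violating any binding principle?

*him* is a pronoun, so Principle B applies: it must be free in its binding domain.
Binding domain of *him₇*: the embedded TP, whose subject is [Jonas₂'s accuser]₃.
*Omar₁* c-commands the pronoun but from outside its binding domain, and is not c-commanded by it → coindexation permitted.
*Jonas₂* and the pronoun do not c-command one another → neither Principle B nor Principle C is at stake; coindexation permitted.
*[Jonas₂'s accuser]₃* c-commands the pronoun within its binding domain → coindexation would violate Principle B.
*Ahmad₄*: the pronoun c-commands this R-expression → coindexation would violate Principle C on *Ahmad₄*.
*Mateo₅*: the pronoun c-commands this R-expression → coindexation would violate Principle C on *Mateo₅*.
*Bruno₆*: the pronoun c-commands this R-expression → coindexation would violate Principle C on *Bruno₆*.

{1, 2}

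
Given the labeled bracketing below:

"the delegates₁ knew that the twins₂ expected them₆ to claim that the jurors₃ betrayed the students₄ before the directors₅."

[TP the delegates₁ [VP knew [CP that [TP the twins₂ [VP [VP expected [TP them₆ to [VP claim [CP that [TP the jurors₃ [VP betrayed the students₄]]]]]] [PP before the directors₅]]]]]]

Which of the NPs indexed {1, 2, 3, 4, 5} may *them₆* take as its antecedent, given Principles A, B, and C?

*them* is a pronoun, so Principle B applies: it must be free in its binding domain.
Binding domain of *them₆*: the embedded TP, whose subject is the twins₂.
*the delegates₁* c-commands the pronoun but from outside its binding domain, and is not c-commanded by it → coindexation permitted.
*the twins₂* c-commands the pronoun within its binding domain → coindexation would violate Principle B.
*the jurors₃*: the pronoun c-commands this R-expression → coindexation would violate Principle C on *the jurors₃*.
*the students₄*: the pronoun c-commands this R-expression → coindexation would violate Principle C on *the students₄*.
*the directors₅* and the pronoun do not c-command one another → neither Principle B nor Principle C is at stake; coindexation permitted.

{1, 5}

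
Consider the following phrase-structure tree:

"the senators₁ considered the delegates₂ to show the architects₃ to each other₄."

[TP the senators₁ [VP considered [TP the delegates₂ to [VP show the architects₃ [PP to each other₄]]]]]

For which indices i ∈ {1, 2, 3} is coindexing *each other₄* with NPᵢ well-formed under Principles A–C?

*each other* is an anaphor, so Principle A applies: it must be bound in its binding domain.
Binding domain of *each other₄*: the embedded TP, whose subject is the delegates₂.
*the senators₁* c-commands the anaphor but is outside its binding domain → cannot satisfy Principle A.
*the delegates₂* c-commands the anaphor within its binding domain → licit binder.
*the architects₃* c-commands the anaphor within its binding domain → licit binder.

{2, 3}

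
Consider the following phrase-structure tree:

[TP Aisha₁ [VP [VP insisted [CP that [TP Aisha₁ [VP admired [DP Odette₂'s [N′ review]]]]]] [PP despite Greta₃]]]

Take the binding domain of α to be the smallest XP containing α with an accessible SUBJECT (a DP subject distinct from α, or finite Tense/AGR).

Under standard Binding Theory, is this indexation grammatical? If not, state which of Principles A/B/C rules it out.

Principle C

The two coindexed NPs are *Aisha₁* (the higher occurrence) and *Aisha₁* (the lower occurrence).
*Aisha₁* (the lower occurrence) is an R-expression. Principle C requires it to be free everywhere.
*Aisha₁* (the higher occurrence) c-commands it and carries the same index.
The R-expression is bound → Principle C violation.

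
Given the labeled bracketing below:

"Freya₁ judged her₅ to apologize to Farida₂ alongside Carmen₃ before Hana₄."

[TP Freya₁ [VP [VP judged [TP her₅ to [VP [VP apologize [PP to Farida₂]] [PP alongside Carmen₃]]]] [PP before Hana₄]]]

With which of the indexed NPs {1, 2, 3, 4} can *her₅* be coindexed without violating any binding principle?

*her* is a pronoun, so Principle B applies: it must be free in its binding domain.
Binding domain of *her₅*: the matrix TP, whose subject is Freya₁.
*Freya₁* c-commands the pronoun within its binding domain → coindexation would violate Principle B.
*Farida₂*: the pronoun c-commands this R-expression → coindexation would violate Principle C on *Farida₂*.
*Carmen₃*: the pronoun c-commands this R-expression → coindexation would violate Principle C on *Carmen₃*.
*Hana₄* and the pronoun do not c-command one another → neither Principle B nor Principle C is at stake; coindexation permitted.

{4}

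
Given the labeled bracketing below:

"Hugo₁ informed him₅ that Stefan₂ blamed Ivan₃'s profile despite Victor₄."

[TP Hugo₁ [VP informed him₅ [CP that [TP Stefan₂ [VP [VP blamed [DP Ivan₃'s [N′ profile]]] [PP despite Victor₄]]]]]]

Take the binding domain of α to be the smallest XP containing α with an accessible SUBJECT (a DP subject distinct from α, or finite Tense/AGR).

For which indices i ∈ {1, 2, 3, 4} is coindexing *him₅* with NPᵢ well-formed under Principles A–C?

*him* is a pronoun, so Principle B applies: it must be free in its binding domain.
Binding domain of *him₅*: the matrix TP, whose subject is Hugo₁.
*Hugo₁* c-commands the pronoun within its binding domain → coindexation would violate Principle B.
*Stefan₂*: the pronoun c-commands this R-expression → coindexation would violate Principle C on *Stefan₂*.
*Ivan₃*: the pronoun c-commands this R-expression → coindexation would violate Principle C on *Ivan₃*.
*Victor₄*: the pronoun c-commands this R-expression → coindexation would violate Principle C on *Victor₄*.

none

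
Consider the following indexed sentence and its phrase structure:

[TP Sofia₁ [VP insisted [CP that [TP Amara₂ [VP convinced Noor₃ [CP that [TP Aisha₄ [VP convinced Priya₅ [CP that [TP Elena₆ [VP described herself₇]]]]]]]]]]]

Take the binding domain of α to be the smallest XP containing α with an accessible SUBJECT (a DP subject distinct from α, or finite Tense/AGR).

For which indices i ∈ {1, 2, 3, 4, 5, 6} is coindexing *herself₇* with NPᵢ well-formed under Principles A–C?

*herself* is an anaphor, so Principle A applies: it must be bound in its binding domain.
Binding domain of *herself₇*: the embedded TP, whose subject is Elena₆.
*Sofia₁* c-commands the anaphor but is outside its binding domain → cannot satisfy Principle A.
*Amara₂* c-commands the anaphor but is outside its binding domain → cannot satisfy Principle A.
*Noor₃* c-commands the anaphor but is outside its binding domain → cannot satisfy Principle A.
*Aisha₄* c-commands the anaphor but is outside its binding domain → cannot satisfy Principle A.
*Priya₅* c-commands the anaphor but is outside its binding domain → cannot satisfy Principle A.
*Elena₆* c-commands the anaphor within its binding domain → licit binder.

{6}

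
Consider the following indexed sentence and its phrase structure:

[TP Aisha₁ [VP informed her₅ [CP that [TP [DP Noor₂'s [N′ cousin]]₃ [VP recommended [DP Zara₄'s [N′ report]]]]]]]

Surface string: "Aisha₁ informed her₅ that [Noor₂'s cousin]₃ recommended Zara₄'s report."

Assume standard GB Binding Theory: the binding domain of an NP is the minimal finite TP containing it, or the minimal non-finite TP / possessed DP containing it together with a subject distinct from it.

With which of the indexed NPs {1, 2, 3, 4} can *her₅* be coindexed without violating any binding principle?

none

*her* is a pronoun, so Principle B applies: it must be free in its binding domain.
Binding domain of *her₅*: the matrix TP, whose subject is Aisha₁.
*Aisha₁* c-commands the pronoun within its binding domain → coindexation would violate Principle B.
*Noor₂*: the pronoun c-commands this R-expression → coindexation would violate Principle C on *Noor₂*.
*[Noor₂'s cousin]₃*: the pronoun c-commands this R-expression → coindexation would violate Principle C on *[Noor₂'s cousin]₃*.
*Zara₄*: the pronoun c-commands this R-expression → coindexation would violate Principle C on *Zara₄*.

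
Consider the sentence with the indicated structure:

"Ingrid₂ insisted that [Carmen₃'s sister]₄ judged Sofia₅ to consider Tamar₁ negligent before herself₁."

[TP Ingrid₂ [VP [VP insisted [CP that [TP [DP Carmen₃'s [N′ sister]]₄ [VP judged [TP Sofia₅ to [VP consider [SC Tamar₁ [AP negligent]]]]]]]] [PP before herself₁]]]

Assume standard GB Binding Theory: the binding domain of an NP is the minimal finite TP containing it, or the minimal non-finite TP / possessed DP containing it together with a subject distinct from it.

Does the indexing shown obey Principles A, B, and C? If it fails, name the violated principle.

The two coindexed NPs are *Tamar₁* and *herself₁*.
*herself₁* is an anaphor. Principle A requires it to be bound within its binding domain — the matrix TP, whose subject is Ingrid₂.
Within that domain it is c-commanded by *Ingrid₂*, which does not share its index.
*Tamar₁* does not c-command the anaphor at all.
The anaphor is unbound in its domain → Principle A violation.

Principle A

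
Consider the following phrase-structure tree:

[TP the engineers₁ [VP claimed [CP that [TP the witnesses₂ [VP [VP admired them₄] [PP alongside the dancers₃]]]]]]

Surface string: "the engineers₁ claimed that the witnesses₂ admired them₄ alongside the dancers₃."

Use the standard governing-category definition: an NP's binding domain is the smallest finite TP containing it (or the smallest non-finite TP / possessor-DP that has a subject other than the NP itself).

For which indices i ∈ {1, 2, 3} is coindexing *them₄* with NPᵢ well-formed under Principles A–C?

*them* is a pronoun, so Principle B applies: it must be free in its binding domain.
Binding domain of *them₄*: the embedded TP, whose subject is the witnesses₂.
*the engineers₁* c-commands the pronoun but from outside its binding domain, and is not c-commanded by it → coindexation permitted.
*the witnesses₂* c-commands the pronoun within its binding domain → coindexation would violate Principle B.
*the dancers₃* and the pronoun do not c-command one another → neither Principle B nor Principle C is at stake; coindexation permitted.

{1, 3}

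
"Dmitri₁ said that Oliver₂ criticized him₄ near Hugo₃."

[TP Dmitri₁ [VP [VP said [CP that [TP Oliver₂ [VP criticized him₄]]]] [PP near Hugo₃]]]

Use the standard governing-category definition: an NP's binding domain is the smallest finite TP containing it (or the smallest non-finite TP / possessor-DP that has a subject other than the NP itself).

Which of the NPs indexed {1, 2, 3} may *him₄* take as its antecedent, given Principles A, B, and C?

{1, 3}

*him* is a pronoun, so Principle B applies: it must be free in its binding domain.
Binding domain of *him₄*: the embedded TP, whose subject is Oliver₂.
*Dmitri₁* c-commands the pronoun but from outside its binding domain, and is not c-commanded by it → coindexation permitted.
*Oliver₂* c-commands the pronoun within its binding domain → coindexation would violate Principle B.
*Hugo₃* and the pronoun do not c-command one another → neither Principle B nor Principle C is at stake; coindexation permitted.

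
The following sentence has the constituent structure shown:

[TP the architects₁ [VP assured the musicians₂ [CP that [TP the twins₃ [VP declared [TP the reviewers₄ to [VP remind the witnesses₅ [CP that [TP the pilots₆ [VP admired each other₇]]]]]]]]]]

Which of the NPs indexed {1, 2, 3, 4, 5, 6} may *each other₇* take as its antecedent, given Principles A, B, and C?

{6}

*each other* is an anaphor, so Principle A applies: it must be bound in its binding domain.
Binding domain of *each other₇*: the embedded TP, whose subject is the pilots₆.
*the architects₁* c-commands the anaphor but is outside its binding domain → cannot satisfy Principle A.
*the musicians₂* c-commands the anaphor but is outside its binding domain → cannot satisfy Principle A.
*the twins₃* c-commands the anaphor but is outside its binding domain → cannot satisfy Principle A.
*the reviewers₄* c-commands the anaphor but is outside its binding domain → cannot satisfy Principle A.
*the witnesses₅* c-commands the anaphor but is outside its binding domain → cannot satisfy Principle A.
*the pilots₆* c-commands the anaphor within its binding domain → licit binder.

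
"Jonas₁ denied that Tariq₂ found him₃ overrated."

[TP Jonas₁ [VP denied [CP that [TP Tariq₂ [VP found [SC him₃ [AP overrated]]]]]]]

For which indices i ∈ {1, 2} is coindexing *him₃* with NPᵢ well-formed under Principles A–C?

{1}

*him* is a pronoun, so Principle B applies: it must be free in its binding domain.
Binding domain of *him₃*: the embedded TP, whose subject is Tariq₂.
*Jonas₁* c-commands the pronoun but from outside its binding domain, and is not c-commanded by it → coindexation permitted.
*Tariq₂* c-commands the pronoun within its binding domain → coindexation would violate Principle B.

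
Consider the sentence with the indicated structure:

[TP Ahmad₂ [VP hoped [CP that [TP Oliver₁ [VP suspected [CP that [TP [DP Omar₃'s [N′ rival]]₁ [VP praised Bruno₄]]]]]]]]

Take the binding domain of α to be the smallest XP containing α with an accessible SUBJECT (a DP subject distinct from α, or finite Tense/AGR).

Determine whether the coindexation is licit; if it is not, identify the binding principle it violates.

Principle C

The two coindexed NPs are *[Omar₃'s rival]₁* and *Oliver₁*.
*[Omar₃'s rival]₁* is an R-expression. Principle C requires it to be free everywhere.
*Oliver₁* c-commands it and carries the same index.
The R-expression is bound → Principle C violation.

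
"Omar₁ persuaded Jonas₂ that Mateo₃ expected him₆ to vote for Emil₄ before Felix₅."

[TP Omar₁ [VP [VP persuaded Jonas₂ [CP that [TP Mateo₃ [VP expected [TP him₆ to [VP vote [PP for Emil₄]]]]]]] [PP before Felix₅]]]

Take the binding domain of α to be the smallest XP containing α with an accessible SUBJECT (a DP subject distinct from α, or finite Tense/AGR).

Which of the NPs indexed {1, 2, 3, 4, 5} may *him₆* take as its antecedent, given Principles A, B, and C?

*him* is a pronoun, so Principle B applies: it must be free in its binding domain.
Binding domain of *him₆*: the embedded TP, whose subject is Mateo₃.
*Omar₁* c-commands the pronoun but from outside its binding domain, and is not c-commanded by it → coindexation permitted.
*Jonas₂* c-commands the pronoun but from outside its binding domain, and is not c-commanded by it → coindexation permitted.
*Mateo₃* c-commands the pronoun within its binding domain → coindexation would violate Principle B.
*Emil₄*: the pronoun c-commands this R-expression → coindexation would violate Principle C on *Emil₄*.
*Felix₅* and the pronoun do not c-command one another → neither Principle B nor Principle C is at stake; coindexation permitted.

{1, 2, 5}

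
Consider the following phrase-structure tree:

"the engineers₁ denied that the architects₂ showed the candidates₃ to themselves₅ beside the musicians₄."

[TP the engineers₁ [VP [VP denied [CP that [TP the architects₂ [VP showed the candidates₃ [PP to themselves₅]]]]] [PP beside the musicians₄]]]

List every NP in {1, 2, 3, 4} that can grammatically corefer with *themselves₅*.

{2, 3}

*themselves* is an anaphor, so Principle A applies: it must be bound in its binding domain.
Binding domain of *themselves₅*: the embedded TP, whose subject is the architects₂.
*the engineers₁* c-commands the anaphor but is outside its binding domain → cannot satisfy Principle A.
*the architects₂* c-commands the anaphor within its binding domain → licit binder.
*the candidates₃* c-commands the anaphor within its binding domain → licit binder.
*the musicians₄* does not c-command the anaphor → cannot bind it.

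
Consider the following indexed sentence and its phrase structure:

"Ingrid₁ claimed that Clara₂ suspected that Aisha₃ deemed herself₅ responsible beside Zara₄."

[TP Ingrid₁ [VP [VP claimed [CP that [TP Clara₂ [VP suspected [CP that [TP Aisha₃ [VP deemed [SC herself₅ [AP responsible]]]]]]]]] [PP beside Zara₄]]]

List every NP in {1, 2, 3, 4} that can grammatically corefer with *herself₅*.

{3}

*herself* is an anaphor, so Principle A applies: it must be bound in its binding domain.
Binding domain of *herself₅*: the embedded TP, whose subject is Aisha₃.
*Ingrid₁* c-commands the anaphor but is outside its binding domain → cannot satisfy Principle A.
*Clara₂* c-commands the anaphor but is outside its binding domain → cannot satisfy Principle A.
*Aisha₃* c-commands the anaphor within its binding domain → licit binder.
*Zara₄* does not c-command the anaphor → cannot bind it.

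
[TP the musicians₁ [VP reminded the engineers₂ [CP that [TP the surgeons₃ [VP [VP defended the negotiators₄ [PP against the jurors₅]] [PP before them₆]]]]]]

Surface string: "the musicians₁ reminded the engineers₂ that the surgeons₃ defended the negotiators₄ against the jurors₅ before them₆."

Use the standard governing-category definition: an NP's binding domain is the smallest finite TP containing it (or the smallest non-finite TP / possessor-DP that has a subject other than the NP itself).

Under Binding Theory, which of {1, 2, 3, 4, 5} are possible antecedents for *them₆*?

{1, 2, 4, 5}

*them* is a pronoun, so Principle B applies: it must be free in its binding domain.
Binding domain of *them₆*: the embedded TP, whose subject is the surgeons₃.
*the musicians₁* c-commands the pronoun but from outside its binding domain, and is not c-commanded by it → coindexation permitted.
*the engineers₂* c-commands the pronoun but from outside its binding domain, and is not c-commanded by it → coindexation permitted.
*the surgeons₃* c-commands the pronoun within its binding domain → coindexation would violate Principle B.
*the negotiators₄* and the pronoun do not c-command one another → neither Principle B nor Principle C is at stake; coindexation permitted.
*the jurors₅* and the pronoun do not c-command one another → neither Principle B nor Principle C is at stake; coindexation permitted.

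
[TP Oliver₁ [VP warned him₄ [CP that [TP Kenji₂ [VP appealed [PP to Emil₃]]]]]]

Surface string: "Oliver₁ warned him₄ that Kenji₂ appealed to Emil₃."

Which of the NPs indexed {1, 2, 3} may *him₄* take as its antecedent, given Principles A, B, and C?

*him* is a pronoun, so Principle B applies: it must be free in its binding domain.
Binding domain of *him₄*: the matrix TP, whose subject is Oliver₁.
*Oliver₁* c-commands the pronoun within its binding domain → coindexation would violate Principle B.
*Kenji₂*: the pronoun c-commands this R-expression → coindexation would violate Principle C on *Kenji₂*.
*Emil₃*: the pronoun c-commands this R-expression → coindexation would violate Principle C on *Emil₃*.

none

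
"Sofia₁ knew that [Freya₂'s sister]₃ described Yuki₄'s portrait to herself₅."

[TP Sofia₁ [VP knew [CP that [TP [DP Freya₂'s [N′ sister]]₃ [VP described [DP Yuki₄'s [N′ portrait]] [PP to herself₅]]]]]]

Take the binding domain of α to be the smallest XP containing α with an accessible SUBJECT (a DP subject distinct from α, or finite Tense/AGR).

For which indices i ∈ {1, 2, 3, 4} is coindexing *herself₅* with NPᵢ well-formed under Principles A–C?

{3}

*herself* is an anaphor, so Principle A applies: it must be bound in its binding domain.
Binding domain of *herself₅*: the embedded TP, whose subject is [Freya₂'s sister]₃.
*Sofia₁* c-commands the anaphor but is outside its binding domain → cannot satisfy Principle A.
*Freya₂* does not c-command the anaphor → cannot bind it.
*[Freya₂'s sister]₃* c-commands the anaphor within its binding domain → licit binder.
*Yuki₄* does not c-command the anaphor → cannot bind it.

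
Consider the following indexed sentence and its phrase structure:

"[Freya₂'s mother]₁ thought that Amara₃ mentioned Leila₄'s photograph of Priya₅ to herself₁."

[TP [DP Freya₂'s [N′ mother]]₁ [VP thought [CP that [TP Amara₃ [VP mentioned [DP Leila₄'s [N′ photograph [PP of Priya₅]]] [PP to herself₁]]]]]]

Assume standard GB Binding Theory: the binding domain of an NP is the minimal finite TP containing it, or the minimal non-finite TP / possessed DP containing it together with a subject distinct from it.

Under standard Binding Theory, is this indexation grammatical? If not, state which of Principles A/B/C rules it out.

Principle A

The two coindexed NPs are *[Freya₂'s mother]₁* and *herself₁*.
*herself₁* is an anaphor. Principle A requires it to be bound within its binding domain — the embedded TP, whose subject is Amara₃.
Within that domain it is c-commanded by *Amara₃*, which does not share its index.
*[Freya₂'s mother]₁* does c-command the anaphor, but from outside its binding domain.
The anaphor is unbound in its domain → Principle A violation.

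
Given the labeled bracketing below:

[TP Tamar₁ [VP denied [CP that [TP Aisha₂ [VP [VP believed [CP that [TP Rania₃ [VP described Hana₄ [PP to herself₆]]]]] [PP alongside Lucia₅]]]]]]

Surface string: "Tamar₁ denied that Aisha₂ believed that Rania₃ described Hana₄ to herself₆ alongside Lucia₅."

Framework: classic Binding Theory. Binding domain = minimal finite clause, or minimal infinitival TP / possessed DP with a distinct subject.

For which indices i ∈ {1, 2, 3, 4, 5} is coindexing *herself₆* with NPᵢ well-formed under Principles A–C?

*herself* is an anaphor, so Principle A applies: it must be bound in its binding domain.
Binding domain of *herself₆*: the embedded TP, whose subject is Rania₃.
*Tamar₁* c-commands the anaphor but is outside its binding domain → cannot satisfy Principle A.
*Aisha₂* c-commands the anaphor but is outside its binding domain → cannot satisfy Principle A.
*Rania₃* c-commands the anaphor within its binding domain → licit binder.
*Hana₄* c-commands the anaphor within its binding domain → licit binder.
*Lucia₅* does not c-command the anaphor → cannot bind it.

{3, 4}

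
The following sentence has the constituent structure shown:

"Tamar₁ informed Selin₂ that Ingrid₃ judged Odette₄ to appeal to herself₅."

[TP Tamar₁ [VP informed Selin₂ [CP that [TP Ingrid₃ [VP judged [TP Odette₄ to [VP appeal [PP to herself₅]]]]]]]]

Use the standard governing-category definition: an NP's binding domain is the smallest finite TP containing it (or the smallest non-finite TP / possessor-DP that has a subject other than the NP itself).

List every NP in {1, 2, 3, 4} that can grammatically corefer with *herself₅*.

*herself* is an anaphor, so Principle A applies: it must be bound in its binding domain.
Binding domain of *herself₅*: the embedded TP, whose subject is Odette₄.
*Tamar₁* c-commands the anaphor but is outside its binding domain → cannot satisfy Principle A.
*Selin₂* c-commands the anaphor but is outside its binding domain → cannot satisfy Principle A.
*Ingrid₃* c-commands the anaphor but is outside its binding domain → cannot satisfy Principle A.
*Odette₄* c-commands the anaphor within its binding domain → licit binder.

{4}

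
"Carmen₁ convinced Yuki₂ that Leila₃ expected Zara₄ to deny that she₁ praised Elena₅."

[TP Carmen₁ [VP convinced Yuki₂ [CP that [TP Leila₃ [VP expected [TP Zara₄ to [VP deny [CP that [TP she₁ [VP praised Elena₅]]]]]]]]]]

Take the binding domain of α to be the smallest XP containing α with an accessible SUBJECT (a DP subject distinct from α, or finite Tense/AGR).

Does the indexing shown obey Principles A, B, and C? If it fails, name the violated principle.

grammatical

The two coindexed NPs are *Carmen₁* and *she₁*.
*she₁* is a pronoun; nothing c-commands it within its binding domain (the embedded TP.), so Principle B holds trivially.
*Carmen₁* is an R-expression; *she₁* does not c-command it, and no other NP shares its index, so Principle C is satisfied.
All principles are respected.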